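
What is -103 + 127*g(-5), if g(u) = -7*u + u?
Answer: 3707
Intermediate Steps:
g(u) = -6*u
-103 + 127*g(-5) = -103 + 127*(-6*(-5)) = -103 + 127*30 = -103 + 3810 = 3707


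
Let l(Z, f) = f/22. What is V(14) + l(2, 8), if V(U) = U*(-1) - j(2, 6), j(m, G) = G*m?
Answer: -282/11 ≈ -25.636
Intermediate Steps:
l(Z, f) = f/22 (l(Z, f) = f*(1/22) = f/22)
V(U) = -12 - U (V(U) = U*(-1) - 6*2 = -U - 1*12 = -U - 12 = -12 - U)
V(14) + l(2, 8) = (-12 - 1*14) + (1/22)*8 = (-12 - 14) + 4/11 = -26 + 4/11 = -282/11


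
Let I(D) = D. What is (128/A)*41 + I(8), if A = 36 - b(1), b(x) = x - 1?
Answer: 1384/9 ≈ 153.78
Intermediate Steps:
b(x) = -1 + x
A = 36 (A = 36 - (-1 + 1) = 36 - 1*0 = 36 + 0 = 36)
(128/A)*41 + I(8) = (128/36)*41 + 8 = (128*(1/36))*41 + 8 = (32/9)*41 + 8 = 1312/9 + 8 = 1384/9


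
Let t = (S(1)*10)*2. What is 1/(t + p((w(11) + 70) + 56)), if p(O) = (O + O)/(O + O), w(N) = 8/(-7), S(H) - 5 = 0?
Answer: 1/101 ≈ 0.0099010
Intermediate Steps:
S(H) = 5 (S(H) = 5 + 0 = 5)
w(N) = -8/7 (w(N) = 8*(-1/7) = -8/7)
p(O) = 1 (p(O) = (2*O)/((2*O)) = (2*O)*(1/(2*O)) = 1)
t = 100 (t = (5*10)*2 = 50*2 = 100)
1/(t + p((w(11) + 70) + 56)) = 1/(100 + 1) = 1/101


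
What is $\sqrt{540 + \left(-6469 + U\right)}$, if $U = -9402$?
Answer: $i \sqrt{15331} \approx 123.82 i$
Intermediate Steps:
$\sqrt{540 + \left(-6469 + U\right)} = \sqrt{540 - 15871} = \sqrt{-15331} = i \sqrt{15331}$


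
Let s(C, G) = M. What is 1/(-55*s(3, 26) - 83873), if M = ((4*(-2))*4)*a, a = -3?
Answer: -1/89153 ≈ -1.1217e-5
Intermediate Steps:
M = 96 (M = ((4*(-2))*4)*(-3) = -8*4*(-3) = -32*(-3) = 96)
s(C, G) = 96
1/(-55*s(3, 26) - 83873) = 1/(-55*96 - 83873) = 1/(-5280 - 83873) = 1/(-89153) = -1/89153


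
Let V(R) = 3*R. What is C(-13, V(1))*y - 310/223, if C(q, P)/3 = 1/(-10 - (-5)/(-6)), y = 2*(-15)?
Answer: 20054/2899 ≈ 6.9176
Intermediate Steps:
y = -30
C(q, P) = -18/65 (C(q, P) = 3/(-10 - (-5)/(-6)) = 3/(-10 - (-5)*(-1)/6) = 3/(-10 - 1*⅚) = 3/(-10 - ⅚) = 3/(-65/6) = 3*(-6/65) = -18/65)
C(-13, V(1))*y - 310/223 = -18/65*(-30) - 310/223 = 108/13 - 310*1/223 = 108/13 - 310/223 = 20054/2899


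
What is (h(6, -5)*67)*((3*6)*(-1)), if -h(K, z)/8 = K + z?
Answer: 9648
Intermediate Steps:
h(K, z) = -8*K - 8*z (h(K, z) = -8*(K + z) = -8*K - 8*z)
(h(6, -5)*67)*((3*6)*(-1)) = ((-8*6 - 8*(-5))*67)*((3*6)*(-1)) = ((-48 + 40)*67)*(18*(-1)) = -8*67*(-18) = -536*(-18) = 9648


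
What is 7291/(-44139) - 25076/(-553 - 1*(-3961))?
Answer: -94306441/12535476 ≈ -7.5232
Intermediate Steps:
7291/(-44139) - 25076/(-553 - 1*(-3961)) = 7291*(-1/44139) - 25076/(-553 + 3961) = -7291/44139 - 25076/3408 = -7291/44139 - 25076*1/3408 = -7291/44139 - 6269/852 = -94306441/12535476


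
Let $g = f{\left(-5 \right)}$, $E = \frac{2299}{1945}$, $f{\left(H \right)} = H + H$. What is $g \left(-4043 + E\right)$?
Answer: $\frac{15722672}{389} \approx 40418.0$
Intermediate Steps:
$f{\left(H \right)} = 2 H$
$E = \frac{2299}{1945}$ ($E = 2299 \cdot \frac{1}{1945} = \frac{2299}{1945} \approx 1.182$)
$g = -10$ ($g = 2 \left(-5\right) = -10$)
$g \left(-4043 + E\right) = - 10 \left(-4043 + \frac{2299}{1945}\right) = \left(-10\right) \left(- \frac{7861336}{1945}\right) = \frac{15722672}{389}$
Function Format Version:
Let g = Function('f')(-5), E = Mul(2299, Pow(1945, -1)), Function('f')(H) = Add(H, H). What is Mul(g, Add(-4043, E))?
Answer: Rational(15722672, 389) ≈ 40418.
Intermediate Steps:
Function('f')(H) = Mul(2, H)
E = Rational(2299, 1945) (E = Mul(2299, Rational(1, 1945)) = Rational(2299, 1945) ≈ 1.1820)
g = -10 (g = Mul(2, -5) = -10)
Mul(g, Add(-4043, E)) = Mul(-10, Add(-4043, Rational(2299, 1945))) = Mul(-10, Rational(-7861336, 1945)) = Rational(15722672, 389)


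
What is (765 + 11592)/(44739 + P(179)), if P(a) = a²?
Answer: 12357/76780 ≈ 0.16094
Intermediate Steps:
(765 + 11592)/(44739 + P(179)) = (765 + 11592)/(44739 + 179²) = 12357/(44739 + 32041) = 12357/76780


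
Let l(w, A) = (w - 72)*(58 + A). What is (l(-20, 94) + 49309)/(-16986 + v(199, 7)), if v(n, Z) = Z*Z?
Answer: -35325/16937 ≈ -2.0857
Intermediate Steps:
v(n, Z) = Z²
l(w, A) = (-72 + w)*(58 + A)
(l(-20, 94) + 49309)/(-16986 + v(199, 7)) = ((-4176 - 72*94 + 58*(-20) + 94*(-20)) + 49309)/(-16986 + 7²) = ((-4176 - 6768 - 1160 - 1880) + 49309)/(-16986 + 49) = (-13984 + 49309)/(-16937) = 35325*(-1/16937) = -35325/16937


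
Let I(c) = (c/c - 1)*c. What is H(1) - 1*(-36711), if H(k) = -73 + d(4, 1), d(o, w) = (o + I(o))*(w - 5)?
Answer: 36622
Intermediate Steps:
I(c) = 0 (I(c) = (1 - 1)*c = 0*c = 0)
d(o, w) = o*(-5 + w) (d(o, w) = (o + 0)*(w - 5) = o*(-5 + w))
H(k) = -89 (H(k) = -73 + 4*(-5 + 1) = -73 + 4*(-4) = -73 - 16 = -89)
H(1) - 1*(-36711) = -89 - 1*(-36711) = -89 + 36711 = 36622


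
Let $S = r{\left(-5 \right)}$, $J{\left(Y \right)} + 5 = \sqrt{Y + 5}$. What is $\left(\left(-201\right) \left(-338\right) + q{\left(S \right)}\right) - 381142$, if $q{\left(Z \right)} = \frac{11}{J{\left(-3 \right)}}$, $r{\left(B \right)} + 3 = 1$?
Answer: $- \frac{7203747}{23} - \frac{11 \sqrt{2}}{23} \approx -3.1321 \cdot 10^{5}$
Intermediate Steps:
$J{\left(Y \right)} = -5 + \sqrt{5 + Y}$ ($J{\left(Y \right)} = -5 + \sqrt{Y + 5} = -5 + \sqrt{5 + Y}$)
$r{\left(B \right)} = -2$ ($r{\left(B \right)} = -3 + 1 = -2$)
$S = -2$
$q{\left(Z \right)} = \frac{11}{-5 + \sqrt{2}}$ ($q{\left(Z \right)} = \frac{11}{-5 + \sqrt{5 - 3}} = \frac{11}{-5 + \sqrt{2}}$)
$\left(\left(-201\right) \left(-338\right) + q{\left(S \right)}\right) - 381142 = \left(\left(-201\right) \left(-338\right) - \left(\frac{55}{23} + \frac{11 \sqrt{2}}{23}\right)\right) - 381142 = \left(67938 - \left(\frac{55}{23} + \frac{11 \sqrt{2}}{23}\right)\right) - 381142 = \left(\frac{1562519}{23} - \frac{11 \sqrt{2}}{23}\right) - 381142 = - \frac{7203747}{23} - \frac{11 \sqrt{2}}{23}$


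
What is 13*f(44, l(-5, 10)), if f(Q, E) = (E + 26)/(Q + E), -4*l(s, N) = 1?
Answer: 1339/175 ≈ 7.6514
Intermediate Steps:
l(s, N) = -¼ (l(s, N) = -¼*1 = -¼)
f(Q, E) = (26 + E)/(E + Q)
13*f(44, l(-5, 10)) = 13*((26 - ¼)/(-¼ + 44)) = 13*((103/4)/(175/4)) = 13*((4/175)*(103/4)) = 13*(103/175) = 1339/175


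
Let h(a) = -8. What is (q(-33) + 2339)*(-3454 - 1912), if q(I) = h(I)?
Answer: -12508146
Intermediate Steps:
q(I) = -8
(q(-33) + 2339)*(-3454 - 1912) = (-8 + 2339)*(-3454 - 1912) = 2331*(-5366) = -12508146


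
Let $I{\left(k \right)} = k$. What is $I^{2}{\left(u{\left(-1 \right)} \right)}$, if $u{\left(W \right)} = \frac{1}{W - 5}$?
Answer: $\frac{1}{36} \approx 0.027778$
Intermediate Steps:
$u{\left(W \right)} = \frac{1}{-5 + W}$
$I^{2}{\left(u{\left(-1 \right)} \right)} = \left(\frac{1}{-5 - 1}\right)^{2} = \left(\frac{1}{-6}\right)^{2} = \left(- \frac{1}{6}\right)^{2} = \frac{1}{36}$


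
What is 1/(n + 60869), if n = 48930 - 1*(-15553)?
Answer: 1/125352 ≈ 7.9775e-6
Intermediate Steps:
n = 64483 (n = 48930 + 15553 = 64483)
1/(n + 60869) = 1/(64483 + 60869) = 1/125352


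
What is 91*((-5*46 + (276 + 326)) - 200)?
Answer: 15652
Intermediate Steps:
91*((-5*46 + (276 + 326)) - 200) = 91*((-230 + 602) - 200) = 91*(372 - 200) = 91*172 = 15652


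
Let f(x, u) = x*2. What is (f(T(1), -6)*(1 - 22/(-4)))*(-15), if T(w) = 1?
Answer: -195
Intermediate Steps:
f(x, u) = 2*x
(f(T(1), -6)*(1 - 22/(-4)))*(-15) = ((2*1)*(1 - 22/(-4)))*(-15) = (2*(1 - 22*(-¼)))*(-15) = (2*(1 + 11/2))*(-15) = (2*(13/2))*(-15) = 13*(-15) = -195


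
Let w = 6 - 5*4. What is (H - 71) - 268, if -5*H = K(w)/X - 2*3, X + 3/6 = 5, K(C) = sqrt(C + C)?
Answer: -1689/5 - 4*I*sqrt(7)/45 ≈ -337.8 - 0.23518*I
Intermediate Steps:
w = -14 (w = 6 - 20 = -14)
K(C) = sqrt(2)*sqrt(C) (K(C) = sqrt(2*C) = sqrt(2)*sqrt(C))
X = 9/2 (X = -1/2 + 5 = 9/2 ≈ 4.5000)
H = 6/5 - 4*I*sqrt(7)/45 (H = -((sqrt(2)*sqrt(-14))/(9/2) - 2*3)/5 = -((sqrt(2)*(I*sqrt(14)))*(2/9) - 6)/5 = -((2*I*sqrt(7))*(2/9) - 6)/5 = -(4*I*sqrt(7)/9 - 6)/5 = -(-6 + 4*I*sqrt(7)/9)/5 = 6/5 - 4*I*sqrt(7)/45 ≈ 1.2 - 0.23518*I)
(H - 71) - 268 = ((6/5 - 4*I*sqrt(7)/45) - 71) - 268 = (-349/5 - 4*I*sqrt(7)/45) - 268 = -1689/5 - 4*I*sqrt(7)/45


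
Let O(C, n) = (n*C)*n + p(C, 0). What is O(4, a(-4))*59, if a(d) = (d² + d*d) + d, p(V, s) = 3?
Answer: 185201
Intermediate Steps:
a(d) = d + 2*d² (a(d) = (d² + d²) + d = 2*d² + d = d + 2*d²)
O(C, n) = 3 + C*n² (O(C, n) = (n*C)*n + 3 = (C*n)*n + 3 = C*n² + 3 = 3 + C*n²)
O(4, a(-4))*59 = (3 + 4*(-4*(1 + 2*(-4)))²)*59 = (3 + 4*(-4*(1 - 8))²)*59 = (3 + 4*(-4*(-7))²)*59 = (3 + 4*28²)*59 = (3 + 4*784)*59 = (3 + 3136)*59 = 3139*59 = 185201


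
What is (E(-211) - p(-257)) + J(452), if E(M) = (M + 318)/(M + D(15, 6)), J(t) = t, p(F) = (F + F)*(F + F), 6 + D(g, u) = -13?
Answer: -60661227/230 ≈ -2.6374e+5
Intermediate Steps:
D(g, u) = -19 (D(g, u) = -6 - 13 = -19)
p(F) = 4*F**2 (p(F) = (2*F)*(2*F) = 4*F**2)
E(M) = (318 + M)/(-19 + M) (E(M) = (M + 318)/(M - 19) = (318 + M)/(-19 + M))
(E(-211) - p(-257)) + J(452) = ((318 - 211)/(-19 - 211) - 4*(-257)**2) + 452 = (107/(-230) - 4*66049) + 452 = (-1/230*107 - 1*264196) + 452 = (-107/230 - 264196) + 452 = -60765187/230 + 452 = -60661227/230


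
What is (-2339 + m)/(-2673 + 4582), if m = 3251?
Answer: 912/1909 ≈ 0.47774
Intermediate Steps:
(-2339 + m)/(-2673 + 4582) = (-2339 + 3251)/(-2673 + 4582) = 912/1909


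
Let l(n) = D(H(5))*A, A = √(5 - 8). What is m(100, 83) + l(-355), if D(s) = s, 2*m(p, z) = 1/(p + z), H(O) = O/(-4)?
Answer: 1/366 - 5*I*√3/4 ≈ 0.0027322 - 2.1651*I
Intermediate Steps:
H(O) = -O/4 (H(O) = O*(-¼) = -O/4)
m(p, z) = 1/(2*(p + z))
A = I*√3 (A = √(-3) = I*√3 ≈ 1.732*I)
l(n) = -5*I*√3/4 (l(n) = (-¼*5)*(I*√3) = -5*I*√3/4)
m(100, 83) + l(-355) = 1/(2*(100 + 83)) - 5*I*√3/4 = (½)/183 - 5*I*√3/4 = (½)*(1/183) - 5*I*√3/4 = 1/366 - 5*I*√3/4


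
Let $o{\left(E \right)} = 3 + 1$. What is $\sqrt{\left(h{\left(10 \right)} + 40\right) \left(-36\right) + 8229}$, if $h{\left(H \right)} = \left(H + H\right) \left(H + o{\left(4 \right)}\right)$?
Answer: $i \sqrt{3291} \approx 57.367 i$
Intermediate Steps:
$o{\left(E \right)} = 4$
$h{\left(H \right)} = 2 H \left(4 + H\right)$ ($h{\left(H \right)} = \left(H + H\right) \left(H + 4\right) = 2 H \left(4 + H\right)$)
$\sqrt{\left(h{\left(10 \right)} + 40\right) \left(-36\right) + 8229} = \sqrt{\left(2 \cdot 10 \left(4 + 10\right) + 40\right) \left(-36\right) + 8229} = \sqrt{\left(2 \cdot 10 \cdot 14 + 40\right) \left(-36\right) + 8229} = \sqrt{\left(280 + 40\right) \left(-36\right) + 8229} = \sqrt{320 \left(-36\right) + 8229} = \sqrt{-11520 + 8229} = \sqrt{-3291} = i \sqrt{3291}$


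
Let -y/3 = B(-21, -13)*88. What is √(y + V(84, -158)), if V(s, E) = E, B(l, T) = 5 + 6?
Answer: I*√3062 ≈ 55.335*I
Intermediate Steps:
B(l, T) = 11
y = -2904 (y = -33*88 = -3*968 = -2904)
√(y + V(84, -158)) = √(-2904 - 158) = √(-3062) = I*√3062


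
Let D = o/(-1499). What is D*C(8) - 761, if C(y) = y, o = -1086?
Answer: -1132051/1499 ≈ -755.20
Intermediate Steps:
D = 1086/1499 (D = -1086/(-1499) = -1086*(-1/1499) = 1086/1499 ≈ 0.72448)
D*C(8) - 761 = (1086/1499)*8 - 761 = 8688/1499 - 761 = -1132051/1499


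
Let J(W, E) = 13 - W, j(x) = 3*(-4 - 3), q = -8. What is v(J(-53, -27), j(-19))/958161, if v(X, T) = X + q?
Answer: 58/958161 ≈ 6.0533e-5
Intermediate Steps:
j(x) = -21 (j(x) = 3*(-7) = -21)
v(X, T) = -8 + X (v(X, T) = X - 8 = -8 + X)
v(J(-53, -27), j(-19))/958161 = (-8 + (13 - 1*(-53)))/958161 = (-8 + (13 + 53))*(1/958161) = (-8 + 66)*(1/958161) = 58*(1/958161) = 58/958161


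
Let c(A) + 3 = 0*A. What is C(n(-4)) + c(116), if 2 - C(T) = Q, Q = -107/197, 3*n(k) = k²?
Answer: -90/197 ≈ -0.45685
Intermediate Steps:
n(k) = k²/3
Q = -107/197 (Q = -107*1/197 = -107/197 ≈ -0.54315)
c(A) = -3 (c(A) = -3 + 0*A = -3 + 0 = -3)
C(T) = 501/197 (C(T) = 2 - 1*(-107/197) = 2 + 107/197 = 501/197)
C(n(-4)) + c(116) = 501/197 - 3 = -90/197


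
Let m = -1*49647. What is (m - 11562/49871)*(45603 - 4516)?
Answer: -101729649326613/49871 ≈ -2.0399e+9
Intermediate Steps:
m = -49647
(m - 11562/49871)*(45603 - 4516) = (-49647 - 11562/49871)*(45603 - 4516) = (-49647 - 11562*1/49871)*41087 = (-49647 - 11562/49871)*41087 = -2475957099/49871*41087 = -101729649326613/49871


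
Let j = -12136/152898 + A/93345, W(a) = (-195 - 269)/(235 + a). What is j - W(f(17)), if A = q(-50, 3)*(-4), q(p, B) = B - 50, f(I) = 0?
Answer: 212095641176/111799399845 ≈ 1.8971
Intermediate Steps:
q(p, B) = -50 + B
W(a) = -464/(235 + a)
A = 188 (A = (-50 + 3)*(-4) = -47*(-4) = 188)
j = -184015016/2378710635 (j = -12136/152898 + 188/93345 = -12136*1/152898 + 188*(1/93345) = -6068/76449 + 188/93345 = -184015016/2378710635 ≈ -0.077359)
j - W(f(17)) = -184015016/2378710635 - (-464)/(235 + 0) = -184015016/2378710635 - (-464)/235 = -184015016/2378710635 - 1*(-464/235) = -184015016/2378710635 + 464/235 = 212095641176/111799399845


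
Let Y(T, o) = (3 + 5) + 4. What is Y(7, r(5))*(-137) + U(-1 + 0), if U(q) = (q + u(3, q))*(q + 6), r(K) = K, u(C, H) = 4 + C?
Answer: -1614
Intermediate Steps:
Y(T, o) = 12 (Y(T, o) = 8 + 4 = 12)
U(q) = (6 + q)*(7 + q) (U(q) = (q + (4 + 3))*(q + 6) = (q + 7)*(6 + q) = (7 + q)*(6 + q) = (6 + q)*(7 + q))
Y(7, r(5))*(-137) + U(-1 + 0) = 12*(-137) + (42 + (-1 + 0)² + 13*(-1 + 0)) = -1644 + (42 + (-1)² + 13*(-1)) = -1644 + (42 + 1 - 13) = -1644 + 30 = -1614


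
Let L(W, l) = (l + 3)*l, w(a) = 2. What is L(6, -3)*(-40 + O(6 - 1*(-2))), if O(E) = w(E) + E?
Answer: 0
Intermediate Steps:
L(W, l) = l*(3 + l) (L(W, l) = (3 + l)*l = l*(3 + l))
O(E) = 2 + E
L(6, -3)*(-40 + O(6 - 1*(-2))) = (-3*(3 - 3))*(-40 + (2 + (6 - 1*(-2)))) = (-3*0)*(-40 + (2 + (6 + 2))) = 0*(-40 + (2 + 8)) = 0*(-40 + 10) = 0*(-30) = 0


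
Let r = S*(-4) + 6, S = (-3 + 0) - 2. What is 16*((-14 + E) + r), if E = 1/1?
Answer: 208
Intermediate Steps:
E = 1
S = -5 (S = -3 - 2 = -5)
r = 26 (r = -5*(-4) + 6 = 20 + 6 = 26)
16*((-14 + E) + r) = 16*((-14 + 1) + 26) = 16*(-13 + 26) = 16*13 = 208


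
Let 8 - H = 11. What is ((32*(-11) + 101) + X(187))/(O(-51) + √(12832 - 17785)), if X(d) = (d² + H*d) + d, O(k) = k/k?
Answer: 17172/2477 - 17172*I*√4953/2477 ≈ 6.9326 - 487.9*I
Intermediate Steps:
H = -3 (H = 8 - 1*11 = 8 - 11 = -3)
O(k) = 1
X(d) = d² - 2*d (X(d) = (d² - 3*d) + d = d² - 2*d)
((32*(-11) + 101) + X(187))/(O(-51) + √(12832 - 17785)) = ((32*(-11) + 101) + 187*(-2 + 187))/(1 + √(12832 - 17785)) = ((-352 + 101) + 187*185)/(1 + √(-4953)) = (-251 + 34595)/(1 + I*√4953) = 34344/(1 + I*√4953)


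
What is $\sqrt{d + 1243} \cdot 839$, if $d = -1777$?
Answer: $839 i \sqrt{534} \approx 19388.0 i$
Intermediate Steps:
$\sqrt{d + 1243} \cdot 839 = \sqrt{-1777 + 1243} \cdot 839 = \sqrt{-534} \cdot 839 = i \sqrt{534} \cdot 839 = 839 i \sqrt{534}$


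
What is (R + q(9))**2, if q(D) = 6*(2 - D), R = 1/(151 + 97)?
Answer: 108472225/61504 ≈ 1763.7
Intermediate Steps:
R = 1/248 ≈ 0.0040323
q(D) = 12 - 6*D
(R + q(9))**2 = (1/248 + (12 - 6*9))**2 = (1/248 + (12 - 54))**2 = (1/248 - 42)**2 = (-10415/248)**2 = 108472225/61504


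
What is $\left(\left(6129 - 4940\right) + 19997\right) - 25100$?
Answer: $-3914$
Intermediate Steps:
$\left(\left(6129 - 4940\right) + 19997\right) - 25100 = \left(1189 + 19997\right) - 25100 = 21186 - 25100 = -3914$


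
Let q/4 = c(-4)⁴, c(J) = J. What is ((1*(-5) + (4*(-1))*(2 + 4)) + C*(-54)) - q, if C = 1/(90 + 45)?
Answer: -5267/5 ≈ -1053.4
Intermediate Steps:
q = 1024 (q = 4*(-4)⁴ = 4*256 = 1024)
C = 1/135 ≈ 0.0074074
((1*(-5) + (4*(-1))*(2 + 4)) + C*(-54)) - q = ((1*(-5) + (4*(-1))*(2 + 4)) + (1/135)*(-54)) - 1*1024 = ((-5 - 4*6) - ⅖) - 1024 = ((-5 - 24) - ⅖) - 1024 = (-29 - ⅖) - 1024 = -147/5 - 1024 = -5267/5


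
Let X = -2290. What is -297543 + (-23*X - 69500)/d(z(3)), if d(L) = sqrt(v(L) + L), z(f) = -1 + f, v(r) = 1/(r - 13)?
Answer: -297543 - 5610*sqrt(231)/7 ≈ -3.0972e+5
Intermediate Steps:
v(r) = 1/(-13 + r)
d(L) = sqrt(L + 1/(-13 + L)) (d(L) = sqrt(1/(-13 + L) + L) = sqrt(L + 1/(-13 + L)))
-297543 + (-23*X - 69500)/d(z(3)) = -297543 + (-23*(-2290) - 69500)/(sqrt((1 + (-1 + 3)*(-13 + (-1 + 3)))/(-13 + (-1 + 3)))) = -297543 + (52670 - 69500)/(sqrt((1 + 2*(-13 + 2))/(-13 + 2))) = -297543 - 16830*sqrt(21)/(21*sqrt(-1/(-11))) = -297543 - 16830*sqrt(231)/21 = -297543 - 5610*sqrt(231)/7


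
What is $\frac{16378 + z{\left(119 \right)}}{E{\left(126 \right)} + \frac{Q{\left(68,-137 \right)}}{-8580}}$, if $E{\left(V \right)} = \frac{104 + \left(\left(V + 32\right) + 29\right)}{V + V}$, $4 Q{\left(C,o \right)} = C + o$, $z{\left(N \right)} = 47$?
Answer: $\frac{3945942000}{277903} \approx 14199.0$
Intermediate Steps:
$Q{\left(C,o \right)} = \frac{C}{4} + \frac{o}{4}$ ($Q{\left(C,o \right)} = \frac{C + o}{4} = \frac{C}{4} + \frac{o}{4}$)
$E{\left(V \right)} = \frac{165 + V}{2 V}$ ($E{\left(V \right)} = \frac{104 + \left(\left(32 + V\right) + 29\right)}{2 V} = \left(104 + \left(61 + V\right)\right) \frac{1}{2 V} = \left(165 + V\right) \frac{1}{2 V} = \frac{165 + V}{2 V}$)
$\frac{16378 + z{\left(119 \right)}}{E{\left(126 \right)} + \frac{Q{\left(68,-137 \right)}}{-8580}} = \frac{16378 + 47}{\frac{165 + 126}{2 \cdot 126} + \frac{\frac{1}{4} \cdot 68 + \frac{1}{4} \left(-137\right)}{-8580}} = \frac{16425}{\frac{1}{2} \cdot \frac{1}{126} \cdot 291 + \left(17 - \frac{137}{4}\right) \left(- \frac{1}{8580}\right)} = \frac{16425}{\frac{97}{84} - - \frac{23}{11440}} = \frac{16425}{\frac{97}{84} + \frac{23}{11440}} = \frac{16425}{\frac{277903}{240240}} = 16425 \cdot \frac{240240}{277903} = \frac{3945942000}{277903}$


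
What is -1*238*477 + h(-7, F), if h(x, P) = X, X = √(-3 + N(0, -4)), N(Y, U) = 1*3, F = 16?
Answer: -113526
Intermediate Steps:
N(Y, U) = 3
X = 0 (X = √(-3 + 3) = √0 = 0)
h(x, P) = 0
-1*238*477 + h(-7, F) = -1*238*477 + 0 = -238*477 + 0 = -113526 + 0 = -113526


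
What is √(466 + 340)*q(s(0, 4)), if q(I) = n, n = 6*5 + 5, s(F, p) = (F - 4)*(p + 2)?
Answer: 35*√806 ≈ 993.66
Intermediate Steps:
s(F, p) = (-4 + F)*(2 + p)
n = 35 (n = 30 + 5 = 35)
q(I) = 35
√(466 + 340)*q(s(0, 4)) = √(466 + 340)*35 = √806*35 = 35*√806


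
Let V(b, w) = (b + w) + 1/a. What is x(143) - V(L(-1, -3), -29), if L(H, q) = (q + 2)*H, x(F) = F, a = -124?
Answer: 21205/124 ≈ 171.01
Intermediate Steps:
L(H, q) = H*(2 + q) (L(H, q) = (2 + q)*H = H*(2 + q))
V(b, w) = -1/124 + b + w (V(b, w) = (b + w) + 1/(-124) = (b + w) - 1/124 = -1/124 + b + w)
x(143) - V(L(-1, -3), -29) = 143 - (-1/124 - (2 - 3) - 29) = 143 - (-1/124 - 1*(-1) - 29) = 143 - (-1/124 + 1 - 29) = 143 - 1*(-3473/124) = 143 + 3473/124 = 21205/124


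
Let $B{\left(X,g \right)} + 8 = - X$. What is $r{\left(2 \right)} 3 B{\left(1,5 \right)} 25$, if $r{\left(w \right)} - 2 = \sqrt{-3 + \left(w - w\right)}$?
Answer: $-1350 - 675 i \sqrt{3} \approx -1350.0 - 1169.1 i$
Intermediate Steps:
$B{\left(X,g \right)} = -8 - X$
$r{\left(w \right)} = 2 + i \sqrt{3}$ ($r{\left(w \right)} = 2 + \sqrt{-3 + \left(w - w\right)} = 2 + \sqrt{-3 + 0} = 2 + \sqrt{-3} = 2 + i \sqrt{3}$)
$r{\left(2 \right)} 3 B{\left(1,5 \right)} 25 = \left(2 + i \sqrt{3}\right) 3 \left(-8 - 1\right) 25 = \left(2 + i \sqrt{3}\right) 3 \left(-9\right) 25 = \left(2 + i \sqrt{3}\right) \left(-27\right) 25 = \left(-54 - 27 i \sqrt{3}\right) 25 = -1350 - 675 i \sqrt{3}$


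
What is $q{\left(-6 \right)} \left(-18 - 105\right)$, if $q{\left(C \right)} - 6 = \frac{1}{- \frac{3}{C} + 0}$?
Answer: $-984$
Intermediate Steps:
$q{\left(C \right)} = 6 - \frac{C}{3}$ ($q{\left(C \right)} = 6 + \frac{1}{- \frac{3}{C} + 0} = 6 + \frac{1}{\left(-3\right) \frac{1}{C}} = 6 - \frac{C}{3}$)
$q{\left(-6 \right)} \left(-18 - 105\right) = \left(6 - -2\right) \left(-18 - 105\right) = \left(6 + 2\right) \left(-123\right) = 8 \left(-123\right) = -984$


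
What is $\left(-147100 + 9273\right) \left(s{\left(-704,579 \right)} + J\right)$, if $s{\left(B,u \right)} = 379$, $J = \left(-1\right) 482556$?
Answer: $66457009379$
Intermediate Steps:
$J = -482556$
$\left(-147100 + 9273\right) \left(s{\left(-704,579 \right)} + J\right) = \left(-147100 + 9273\right) \left(379 - 482556\right) = \left(-137827\right) \left(-482177\right) = 66457009379$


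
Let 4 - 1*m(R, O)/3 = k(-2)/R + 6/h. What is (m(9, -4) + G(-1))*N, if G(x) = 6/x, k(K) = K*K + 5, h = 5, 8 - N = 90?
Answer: 246/5 ≈ 49.200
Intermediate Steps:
N = -82 (N = 8 - 1*90 = 8 - 90 = -82)
k(K) = 5 + K² (k(K) = K² + 5 = 5 + K²)
m(R, O) = 42/5 - 27/R (m(R, O) = 12 - 3*((5 + (-2)²)/R + 6/5) = 12 - 3*((5 + 4)/R + 6*(⅕)) = 12 - 3*(9/R + 6/5) = 12 - 3*(6/5 + 9/R) = 12 + (-18/5 - 27/R) = 42/5 - 27/R)
(m(9, -4) + G(-1))*N = ((42/5 - 27/9) + 6/(-1))*(-82) = ((42/5 - 27*⅑) + 6*(-1))*(-82) = ((42/5 - 3) - 6)*(-82) = (27/5 - 6)*(-82) = -⅗*(-82) = 246/5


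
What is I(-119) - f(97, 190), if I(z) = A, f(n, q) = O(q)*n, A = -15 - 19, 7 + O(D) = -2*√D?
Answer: 645 + 194*√190 ≈ 3319.1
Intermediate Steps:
O(D) = -7 - 2*√D
A = -34
f(n, q) = n*(-7 - 2*√q) (f(n, q) = (-7 - 2*√q)*n = n*(-7 - 2*√q))
I(z) = -34
I(-119) - f(97, 190) = -34 - (-1)*97*(7 + 2*√190) = -34 - (-679 - 194*√190) = -34 + (679 + 194*√190) = 645 + 194*√190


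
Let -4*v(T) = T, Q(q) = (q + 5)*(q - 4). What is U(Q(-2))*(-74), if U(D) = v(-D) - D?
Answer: -999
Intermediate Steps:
Q(q) = (-4 + q)*(5 + q) (Q(q) = (5 + q)*(-4 + q) = (-4 + q)*(5 + q))
v(T) = -T/4
U(D) = -3*D/4 (U(D) = -(-1)*D/4 - D = D/4 - D = -3*D/4)
U(Q(-2))*(-74) = -3*(-20 - 2 + (-2)**2)/4*(-74) = -3*(-20 - 2 + 4)/4*(-74) = -3/4*(-18)*(-74) = (27/2)*(-74) = -999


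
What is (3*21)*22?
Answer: 1386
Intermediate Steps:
(3*21)*22 = 63*22 = 1386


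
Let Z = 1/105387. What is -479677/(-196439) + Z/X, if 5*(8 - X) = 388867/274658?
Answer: 535719746526276857/219389710774073529 ≈ 2.4419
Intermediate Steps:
X = 10597453/1373290 (X = 8 - 388867/(5*274658) = 8 - ⅕*388867/274658 = 8 - 388867/1373290 = 10597453/1373290 ≈ 7.7168)
Z = 1/105387 ≈ 9.4888e-6
-479677/(-196439) + Z/X = -479677/(-196439) + 1/(105387*(10597453/1373290)) = -479677*(-1/196439) + (1/105387)*(1373290/10597453) = 479677/196439 + 1373290/1116833779311 = 535719746526276857/219389710774073529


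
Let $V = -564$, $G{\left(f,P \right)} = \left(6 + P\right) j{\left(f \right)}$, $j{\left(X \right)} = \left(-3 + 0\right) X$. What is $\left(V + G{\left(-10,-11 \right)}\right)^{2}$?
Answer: $509796$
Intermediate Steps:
$j{\left(X \right)} = - 3 X$
$G{\left(f,P \right)} = - 3 f \left(6 + P\right)$ ($G{\left(f,P \right)} = \left(6 + P\right) \left(- 3 f\right) = - 3 f \left(6 + P\right)$)
$\left(V + G{\left(-10,-11 \right)}\right)^{2} = \left(-564 - - 30 \left(6 - 11\right)\right)^{2} = \left(-564 - \left(-30\right) \left(-5\right)\right)^{2} = \left(-564 - 150\right)^{2} = \left(-714\right)^{2} = 509796$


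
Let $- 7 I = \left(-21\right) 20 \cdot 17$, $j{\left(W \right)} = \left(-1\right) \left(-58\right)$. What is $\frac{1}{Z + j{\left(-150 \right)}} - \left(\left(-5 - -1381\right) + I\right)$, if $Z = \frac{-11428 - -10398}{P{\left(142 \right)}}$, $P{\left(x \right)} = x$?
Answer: $- \frac{8632717}{3603} \approx -2396.0$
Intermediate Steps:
$j{\left(W \right)} = 58$
$I = 1020$ ($I = - \frac{\left(-21\right) 20 \cdot 17}{7} = - \frac{\left(-420\right) 17}{7} = \left(- \frac{1}{7}\right) \left(-7140\right) = 1020$)
$Z = - \frac{515}{71}$ ($Z = \frac{-11428 - -10398}{142} = \left(-11428 + 10398\right) \frac{1}{142} = \left(-1030\right) \frac{1}{142} = - \frac{515}{71} \approx -7.2535$)
$\frac{1}{Z + j{\left(-150 \right)}} - \left(\left(-5 - -1381\right) + I\right) = \frac{1}{- \frac{515}{71} + 58} - \left(\left(-5 - -1381\right) + 1020\right) = \frac{1}{\frac{3603}{71}} - \left(\left(-5 + 1381\right) + 1020\right) = \frac{71}{3603} - \left(1376 + 1020\right) = \frac{71}{3603} - 2396 = - \frac{8632717}{3603}$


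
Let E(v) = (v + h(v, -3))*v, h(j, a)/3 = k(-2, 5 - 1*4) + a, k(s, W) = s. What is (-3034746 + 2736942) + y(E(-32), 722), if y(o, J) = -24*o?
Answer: -333900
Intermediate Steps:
h(j, a) = -6 + 3*a (h(j, a) = 3*(-2 + a) = -6 + 3*a)
E(v) = v*(-15 + v) (E(v) = (v + (-6 + 3*(-3)))*v = (v + (-6 - 9))*v = (v - 15)*v = (-15 + v)*v = v*(-15 + v))
(-3034746 + 2736942) + y(E(-32), 722) = (-3034746 + 2736942) - (-768)*(-15 - 32) = -297804 - (-768)*(-47) = -297804 - 24*1504 = -297804 - 36096 = -333900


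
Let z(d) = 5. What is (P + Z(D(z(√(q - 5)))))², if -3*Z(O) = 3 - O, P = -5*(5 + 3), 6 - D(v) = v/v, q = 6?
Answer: 13924/9 ≈ 1547.1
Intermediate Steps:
D(v) = 5 (D(v) = 6 - v/v = 6 - 1*1 = 6 - 1 = 5)
P = -40 (P = -5*8 = -40)
Z(O) = -1 + O/3 (Z(O) = -(3 - O)/3 = -1 + O/3)
(P + Z(D(z(√(q - 5)))))² = (-40 + (-1 + (⅓)*5))² = (-40 + (-1 + 5/3))² = (-40 + ⅔)² = (-118/3)² = 13924/9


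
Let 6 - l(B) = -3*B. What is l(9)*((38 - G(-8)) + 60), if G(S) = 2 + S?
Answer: 3432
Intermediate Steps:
l(B) = 6 + 3*B (l(B) = 6 - (-3)*B = 6 + 3*B)
l(9)*((38 - G(-8)) + 60) = (6 + 3*9)*((38 - (2 - 8)) + 60) = (6 + 27)*((38 - 1*(-6)) + 60) = 33*((38 + 6) + 60) = 33*(44 + 60) = 33*104 = 3432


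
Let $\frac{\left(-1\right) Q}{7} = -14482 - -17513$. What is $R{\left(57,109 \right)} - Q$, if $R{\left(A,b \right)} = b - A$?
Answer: $21269$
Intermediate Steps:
$Q = -21217$ ($Q = - 7 \left(-14482 - -17513\right) = - 7 \left(-14482 + 17513\right) = \left(-7\right) 3031 = -21217$)
$R{\left(57,109 \right)} - Q = \left(109 - 57\right) - -21217 = \left(109 - 57\right) + 21217 = 52 + 21217 = 21269$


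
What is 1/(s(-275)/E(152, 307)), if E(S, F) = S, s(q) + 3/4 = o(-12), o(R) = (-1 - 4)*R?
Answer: 608/237 ≈ 2.5654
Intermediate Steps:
o(R) = -5*R
s(q) = 237/4 (s(q) = -3/4 - 5*(-12) = -3/4 + 60 = 237/4)
1/(s(-275)/E(152, 307)) = 1/((237/4)/152) = 1/((237/4)*(1/152)) = 1/(237/608) = 608/237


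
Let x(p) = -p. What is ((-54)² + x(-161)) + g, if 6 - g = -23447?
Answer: 26530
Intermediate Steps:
g = 23453 (g = 6 - 1*(-23447) = 6 + 23447 = 23453)
((-54)² + x(-161)) + g = ((-54)² - 1*(-161)) + 23453 = (2916 + 161) + 23453 = 3077 + 23453 = 26530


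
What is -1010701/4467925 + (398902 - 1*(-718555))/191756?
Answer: 4798906085769/856751426300 ≈ 5.6013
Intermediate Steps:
-1010701/4467925 + (398902 - 1*(-718555))/191756 = -1010701*1/4467925 + (398902 + 718555)*(1/191756) = -1010701/4467925 + 1117457*(1/191756) = -1010701/4467925 + 1117457/191756 = 4798906085769/856751426300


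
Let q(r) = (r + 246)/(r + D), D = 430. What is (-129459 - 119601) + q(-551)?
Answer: -30135955/121 ≈ -2.4906e+5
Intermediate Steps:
q(r) = (246 + r)/(430 + r) (q(r) = (r + 246)/(r + 430) = (246 + r)/(430 + r))
(-129459 - 119601) + q(-551) = (-129459 - 119601) + (246 - 551)/(430 - 551) = -249060 - 305/(-121) = -249060 - 1/121*(-305) = -249060 + 305/121 = -30135955/121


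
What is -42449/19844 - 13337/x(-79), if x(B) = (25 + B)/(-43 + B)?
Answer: -1467761021/48708 ≈ -30134.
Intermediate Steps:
x(B) = (25 + B)/(-43 + B)
-42449/19844 - 13337/x(-79) = -42449/19844 - 13337*(-43 - 79)/(25 - 79) = -42449*1/19844 - 13337/(-54/(-122)) = -3859/1804 - 13337/((-1/122*(-54))) = -3859/1804 - 13337/27/61 = -3859/1804 - 13337*61/27 = -3859/1804 - 813557/27 = -1467761021/48708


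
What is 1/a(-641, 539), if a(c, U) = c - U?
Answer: -1/1180 ≈ -0.00084746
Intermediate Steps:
1/a(-641, 539) = 1/(-641 - 1*539) = 1/(-641 - 539) = 1/(-1180) = -1/1180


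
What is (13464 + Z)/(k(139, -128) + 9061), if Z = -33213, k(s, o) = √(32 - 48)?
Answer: -178945689/82101737 + 78996*I/82101737 ≈ -2.1796 + 0.00096217*I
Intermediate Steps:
k(s, o) = 4*I (k(s, o) = √(-16) = 4*I)
(13464 + Z)/(k(139, -128) + 9061) = (13464 - 33213)/(4*I + 9061) = -19749*(9061 - 4*I)/82101737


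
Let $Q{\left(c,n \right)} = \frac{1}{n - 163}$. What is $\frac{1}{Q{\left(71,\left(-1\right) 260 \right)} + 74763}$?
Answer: $\frac{423}{31624748} \approx 1.3376 \cdot 10^{-5}$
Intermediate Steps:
$Q{\left(c,n \right)} = \frac{1}{-163 + n}$
$\frac{1}{Q{\left(71,\left(-1\right) 260 \right)} + 74763} = \frac{1}{\frac{1}{-163 - 260} + 74763} = \frac{1}{\frac{1}{-423} + 74763} = \frac{1}{- \frac{1}{423} + 74763} = \frac{1}{\frac{31624748}{423}} = \frac{423}{31624748}$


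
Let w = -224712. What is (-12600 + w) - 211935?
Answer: -449247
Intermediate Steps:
(-12600 + w) - 211935 = (-12600 - 224712) - 211935 = -237312 - 211935 = -449247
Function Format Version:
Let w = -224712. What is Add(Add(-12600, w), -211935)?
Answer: -449247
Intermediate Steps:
Add(Add(-12600, w), -211935) = Add(Add(-12600, -224712), -211935) = Add(-237312, -211935) = -449247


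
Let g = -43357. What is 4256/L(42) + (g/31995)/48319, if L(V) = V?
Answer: 156657885683/1545966405 ≈ 101.33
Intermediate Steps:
4256/L(42) + (g/31995)/48319 = 4256/42 - 43357/31995/48319 = 4256*(1/42) - 43357*1/31995*(1/48319) = 304/3 - 43357/31995*1/48319 = 304/3 - 43357/1545966405 = 156657885683/1545966405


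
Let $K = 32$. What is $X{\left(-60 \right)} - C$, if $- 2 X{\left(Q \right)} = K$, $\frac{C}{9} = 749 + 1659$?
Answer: $-21688$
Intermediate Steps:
$C = 21672$ ($C = 9 \left(749 + 1659\right) = 9 \cdot 2408 = 21672$)
$X{\left(Q \right)} = -16$ ($X{\left(Q \right)} = \left(- \frac{1}{2}\right) 32 = -16$)
$X{\left(-60 \right)} - C = -16 - 21672 = -21688$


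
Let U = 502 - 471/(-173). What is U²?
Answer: 7624258489/29929 ≈ 2.5474e+5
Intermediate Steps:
U = 87317/173 (U = 502 - 471*(-1/173) = 502 + 471/173 = 87317/173 ≈ 504.72)
U² = (87317/173)² = 7624258489/29929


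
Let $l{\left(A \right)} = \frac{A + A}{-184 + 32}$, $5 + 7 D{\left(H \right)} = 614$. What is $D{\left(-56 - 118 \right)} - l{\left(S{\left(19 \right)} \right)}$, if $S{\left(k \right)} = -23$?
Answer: $\frac{6589}{76} \approx 86.697$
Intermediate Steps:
$D{\left(H \right)} = 87$ ($D{\left(H \right)} = - \frac{5}{7} + \frac{1}{7} \cdot 614 = - \frac{5}{7} + \frac{614}{7} = 87$)
$l{\left(A \right)} = - \frac{A}{76}$ ($l{\left(A \right)} = \frac{2 A}{-152} = 2 A \left(- \frac{1}{152}\right) = - \frac{A}{76}$)
$D{\left(-56 - 118 \right)} - l{\left(S{\left(19 \right)} \right)} = 87 - \left(- \frac{1}{76}\right) \left(-23\right) = 87 - \frac{23}{76} = \frac{6589}{76}$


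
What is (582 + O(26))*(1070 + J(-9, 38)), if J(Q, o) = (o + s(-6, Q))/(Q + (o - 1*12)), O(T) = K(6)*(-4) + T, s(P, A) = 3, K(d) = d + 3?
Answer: 10428132/17 ≈ 6.1342e+5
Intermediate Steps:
K(d) = 3 + d
O(T) = -36 + T (O(T) = (3 + 6)*(-4) + T = 9*(-4) + T = -36 + T)
J(Q, o) = (3 + o)/(-12 + Q + o) (J(Q, o) = (o + 3)/(Q + (o - 1*12)) = (3 + o)/(Q + (o - 12)) = (3 + o)/(Q + (-12 + o)) = (3 + o)/(-12 + Q + o))
(582 + O(26))*(1070 + J(-9, 38)) = (582 + (-36 + 26))*(1070 + (3 + 38)/(-12 - 9 + 38)) = (582 - 10)*(1070 + 41/17) = 572*(1070 + (1/17)*41) = 572*(1070 + 41/17) = 572*(18231/17) = 10428132/17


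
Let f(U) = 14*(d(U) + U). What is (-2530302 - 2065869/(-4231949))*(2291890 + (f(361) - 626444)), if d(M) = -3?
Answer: -17887442924041779882/4231949 ≈ -4.2268e+12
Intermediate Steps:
f(U) = -42 + 14*U (f(U) = 14*(-3 + U) = -42 + 14*U)
(-2530302 - 2065869/(-4231949))*(2291890 + (f(361) - 626444)) = (-2530302 - 2065869/(-4231949))*(2291890 + ((-42 + 14*361) - 626444)) = (-2530302 - 2065869*(-1/4231949))*(2291890 + ((-42 + 5054) - 626444)) = (-2530302 + 2065869/4231949)*(2291890 + (5012 - 626444)) = -10708106952729*(2291890 - 621432)/4231949 = -10708106952729/4231949*1670458 = -17887442924041779882/4231949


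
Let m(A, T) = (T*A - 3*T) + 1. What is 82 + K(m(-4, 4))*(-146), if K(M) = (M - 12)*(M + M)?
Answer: -307394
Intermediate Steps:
m(A, T) = 1 - 3*T + A*T (m(A, T) = (A*T - 3*T) + 1 = (-3*T + A*T) + 1 = 1 - 3*T + A*T)
K(M) = 2*M*(-12 + M) (K(M) = (-12 + M)*(2*M) = 2*M*(-12 + M))
82 + K(m(-4, 4))*(-146) = 82 + (2*(1 - 3*4 - 4*4)*(-12 + (1 - 3*4 - 4*4)))*(-146) = 82 + (2*(1 - 12 - 16)*(-12 + (1 - 12 - 16)))*(-146) = 82 + (2*(-27)*(-12 - 27))*(-146) = 82 + (2*(-27)*(-39))*(-146) = 82 + 2106*(-146) = 82 - 307476 = -307394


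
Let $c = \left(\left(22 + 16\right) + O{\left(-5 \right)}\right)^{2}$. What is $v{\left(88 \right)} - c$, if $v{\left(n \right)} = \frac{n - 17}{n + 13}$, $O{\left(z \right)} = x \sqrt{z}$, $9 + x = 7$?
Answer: $- \frac{143753}{101} + 152 i \sqrt{5} \approx -1423.3 + 339.88 i$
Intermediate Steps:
$x = -2$ ($x = -9 + 7 = -2$)
$O{\left(z \right)} = - 2 \sqrt{z}$
$v{\left(n \right)} = \frac{-17 + n}{13 + n}$
$c = \left(38 - 2 i \sqrt{5}\right)^{2}$ ($c = \left(\left(22 + 16\right) - 2 \sqrt{-5}\right)^{2} = \left(38 - 2 i \sqrt{5}\right)^{2} \approx 1424.0 - 339.88 i$)
$v{\left(88 \right)} - c = \frac{-17 + 88}{13 + 88} - \left(1424 - 152 i \sqrt{5}\right) = \frac{1}{101} \cdot 71 - \left(1424 - 152 i \sqrt{5}\right) = \frac{71}{101} - \left(1424 - 152 i \sqrt{5}\right) = - \frac{143753}{101} + 152 i \sqrt{5}$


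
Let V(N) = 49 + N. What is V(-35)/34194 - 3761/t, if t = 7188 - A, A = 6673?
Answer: -64298212/8804955 ≈ -7.3025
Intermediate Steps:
t = 515 (t = 7188 - 1*6673 = 7188 - 6673 = 515)
V(-35)/34194 - 3761/t = (49 - 35)/34194 - 3761/515 = 14*(1/34194) - 3761*1/515 = 7/17097 - 3761/515 = -64298212/8804955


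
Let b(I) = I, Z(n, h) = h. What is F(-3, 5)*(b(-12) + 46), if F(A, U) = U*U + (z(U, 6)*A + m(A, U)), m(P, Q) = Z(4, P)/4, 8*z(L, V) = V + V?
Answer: 1343/2 ≈ 671.50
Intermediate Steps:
z(L, V) = V/4 (z(L, V) = (V + V)/8 = (2*V)/8 = V/4)
m(P, Q) = P/4
F(A, U) = U**2 + 7*A/4 (F(A, U) = U*U + (((1/4)*6)*A + A/4) = U**2 + (3*A/2 + A/4) = U**2 + 7*A/4)
F(-3, 5)*(b(-12) + 46) = (5**2 + (7/4)*(-3))*(-12 + 46) = (25 - 21/4)*34 = (79/4)*34 = 1343/2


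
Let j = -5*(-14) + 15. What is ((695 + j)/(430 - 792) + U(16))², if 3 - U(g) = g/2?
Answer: 1677025/32761 ≈ 51.190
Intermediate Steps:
U(g) = 3 - g/2
j = 85 (j = 70 + 15 = 85)
((695 + j)/(430 - 792) + U(16))² = ((695 + 85)/(430 - 792) + (3 - ½*16))² = (780/(-362) + (3 - 8))² = (780*(-1/362) - 5)² = (-390/181 - 5)² = (-1295/181)² = 1677025/32761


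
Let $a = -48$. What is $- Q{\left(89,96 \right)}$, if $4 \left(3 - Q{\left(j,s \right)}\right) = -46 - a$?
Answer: $- \frac{5}{2} \approx -2.5$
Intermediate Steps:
$Q{\left(j,s \right)} = \frac{5}{2}$ ($Q{\left(j,s \right)} = 3 - \frac{-46 - -48}{4} = 3 - \frac{-46 + 48}{4} = 3 - \frac{1}{2} = \frac{5}{2}$)
$- Q{\left(89,96 \right)} = \left(-1\right) \frac{5}{2} = - \frac{5}{2}$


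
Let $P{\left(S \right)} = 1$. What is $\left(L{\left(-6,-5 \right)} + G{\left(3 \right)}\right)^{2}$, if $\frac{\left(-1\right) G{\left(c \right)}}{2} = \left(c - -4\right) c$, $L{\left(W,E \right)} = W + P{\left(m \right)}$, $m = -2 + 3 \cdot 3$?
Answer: $2209$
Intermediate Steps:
$m = 7$ ($m = -2 + 9 = 7$)
$L{\left(W,E \right)} = 1 + W$ ($L{\left(W,E \right)} = W + 1 = 1 + W$)
$G{\left(c \right)} = - 2 c \left(4 + c\right)$ ($G{\left(c \right)} = - 2 \left(c - -4\right) c = - 2 \left(c + 4\right) c = - 2 \left(4 + c\right) c = - 2 c \left(4 + c\right)$)
$\left(L{\left(-6,-5 \right)} + G{\left(3 \right)}\right)^{2} = \left(\left(1 - 6\right) - 6 \left(4 + 3\right)\right)^{2} = \left(-5 - 6 \cdot 7\right)^{2} = \left(-5 - 42\right)^{2} = \left(-47\right)^{2} = 2209$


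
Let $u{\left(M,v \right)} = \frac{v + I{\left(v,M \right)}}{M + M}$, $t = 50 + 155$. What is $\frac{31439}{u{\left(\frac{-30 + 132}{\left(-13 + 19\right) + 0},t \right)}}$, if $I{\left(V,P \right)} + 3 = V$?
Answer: $\frac{1068926}{407} \approx 2626.4$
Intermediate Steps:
$I{\left(V,P \right)} = -3 + V$
$t = 205$
$u{\left(M,v \right)} = \frac{-3 + 2 v}{2 M}$ ($u{\left(M,v \right)} = \frac{v + \left(-3 + v\right)}{M + M} = \frac{-3 + 2 v}{2 M}$)
$\frac{31439}{u{\left(\frac{-30 + 132}{\left(-13 + 19\right) + 0},t \right)}} = \frac{31439}{\frac{1}{\left(-30 + 132\right) \frac{1}{\left(-13 + 19\right) + 0}} \left(- \frac{3}{2} + 205\right)} = \frac{31439}{\frac{1}{102 \frac{1}{6 + 0}} \cdot \frac{407}{2}} = \frac{31439}{\frac{1}{102 \cdot \frac{1}{6}} \cdot \frac{407}{2}} = \frac{31439}{\frac{1}{17} \cdot \frac{407}{2}} = \frac{31439}{\frac{407}{34}} = 31439 \cdot \frac{34}{407} = \frac{1068926}{407}$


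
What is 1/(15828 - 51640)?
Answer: -1/35812 ≈ -2.7924e-5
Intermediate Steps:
1/(15828 - 51640) = 1/(-35812) = -1/35812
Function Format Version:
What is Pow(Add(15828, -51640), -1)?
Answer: Rational(-1, 35812) ≈ -2.7924e-5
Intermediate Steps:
Pow(Add(15828, -51640), -1) = Pow(-35812, -1) = Rational(-1, 35812)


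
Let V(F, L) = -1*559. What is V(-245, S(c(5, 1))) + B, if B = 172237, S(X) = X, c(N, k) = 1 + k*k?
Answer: 171678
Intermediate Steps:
c(N, k) = 1 + k**2
V(F, L) = -559
V(-245, S(c(5, 1))) + B = -559 + 172237 = 171678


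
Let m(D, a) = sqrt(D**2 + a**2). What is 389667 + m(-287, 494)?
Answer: 389667 + sqrt(326405) ≈ 3.9024e+5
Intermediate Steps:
389667 + m(-287, 494) = 389667 + sqrt((-287)**2 + 494**2) = 389667 + sqrt(82369 + 244036) = 389667 + sqrt(326405)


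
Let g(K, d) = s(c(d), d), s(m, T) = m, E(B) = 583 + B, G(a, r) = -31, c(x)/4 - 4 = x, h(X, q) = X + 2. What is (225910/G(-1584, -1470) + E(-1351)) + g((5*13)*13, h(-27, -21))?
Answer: -252322/31 ≈ -8139.4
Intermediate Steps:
h(X, q) = 2 + X
c(x) = 16 + 4*x
g(K, d) = 16 + 4*d
(225910/G(-1584, -1470) + E(-1351)) + g((5*13)*13, h(-27, -21)) = (225910/(-31) + (583 - 1351)) + (16 + 4*(2 - 27)) = (225910*(-1/31) - 768) + (16 + 4*(-25)) = (-225910/31 - 768) + (16 - 100) = -249718/31 - 84 = -252322/31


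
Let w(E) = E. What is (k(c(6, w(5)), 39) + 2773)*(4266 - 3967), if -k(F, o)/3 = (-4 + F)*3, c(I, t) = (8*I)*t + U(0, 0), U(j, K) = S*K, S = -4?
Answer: 194051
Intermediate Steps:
U(j, K) = -4*K
c(I, t) = 8*I*t (c(I, t) = (8*I)*t - 4*0 = 8*I*t + 0 = 8*I*t)
k(F, o) = 36 - 9*F (k(F, o) = -3*(-4 + F)*3 = -3*(-12 + 3*F) = 36 - 9*F)
(k(c(6, w(5)), 39) + 2773)*(4266 - 3967) = ((36 - 72*6*5) + 2773)*(4266 - 3967) = ((36 - 9*240) + 2773)*299 = ((36 - 2160) + 2773)*299 = (-2124 + 2773)*299 = 649*299 = 194051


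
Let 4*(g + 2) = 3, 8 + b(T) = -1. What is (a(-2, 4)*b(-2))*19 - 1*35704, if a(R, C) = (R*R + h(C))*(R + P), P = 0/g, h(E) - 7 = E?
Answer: -30574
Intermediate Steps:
b(T) = -9 (b(T) = -8 - 1 = -9)
h(E) = 7 + E
g = -5/4 (g = -2 + (¼)*3 = -2 + ¾ = -5/4 ≈ -1.2500)
P = 0 (P = 0/(-5/4) = 0*(-⅘) = 0)
a(R, C) = R*(7 + C + R²) (a(R, C) = (R*R + (7 + C))*(R + 0) = (R² + (7 + C))*R = (7 + C + R²)*R = R*(7 + C + R²))
(a(-2, 4)*b(-2))*19 - 1*35704 = (-2*(7 + 4 + (-2)²)*(-9))*19 - 1*35704 = (-2*(7 + 4 + 4)*(-9))*19 - 35704 = (-2*15*(-9))*19 - 35704 = -30*(-9)*19 - 35704 = 270*19 - 35704 = 5130 - 35704 = -30574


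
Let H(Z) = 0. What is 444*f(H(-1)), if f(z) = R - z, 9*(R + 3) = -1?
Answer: -4144/3 ≈ -1381.3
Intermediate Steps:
R = -28/9 (R = -3 + (⅑)*(-1) = -3 - ⅑ = -28/9 ≈ -3.1111)
f(z) = -28/9 - z
444*f(H(-1)) = 444*(-28/9 - 1*0) = 444*(-28/9 + 0) = 444*(-28/9) = -4144/3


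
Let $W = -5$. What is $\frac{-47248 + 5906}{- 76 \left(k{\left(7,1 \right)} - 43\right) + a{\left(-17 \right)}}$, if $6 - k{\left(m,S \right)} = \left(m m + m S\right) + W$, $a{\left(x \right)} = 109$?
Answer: $- \frac{5906}{971} \approx -6.0824$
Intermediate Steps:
$k{\left(m,S \right)} = 11 - m^{2} - S m$ ($k{\left(m,S \right)} = 6 - \left(\left(m m + m S\right) - 5\right) = 6 - \left(\left(m^{2} + S m\right) - 5\right) = 6 - \left(-5 + m^{2} + S m\right) = 11 - m^{2} - S m$)
$\frac{-47248 + 5906}{- 76 \left(k{\left(7,1 \right)} - 43\right) + a{\left(-17 \right)}} = \frac{-47248 + 5906}{- 76 \left(\left(11 - 7^{2} - 1 \cdot 7\right) - 43\right) + 109} = - \frac{41342}{- 76 \left(\left(11 - 49 - 7\right) - 43\right) + 109} = - \frac{41342}{- 76 \left(-45 - 43\right) + 109} = - \frac{41342}{\left(-76\right) \left(-88\right) + 109} = - \frac{41342}{6688 + 109} = - \frac{41342}{6797} = \left(-41342\right) \frac{1}{6797} = - \frac{5906}{971}$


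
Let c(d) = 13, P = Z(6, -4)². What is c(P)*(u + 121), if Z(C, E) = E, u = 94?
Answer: 2795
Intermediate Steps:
P = 16 (P = (-4)² = 16)
c(P)*(u + 121) = 13*(94 + 121) = 13*215 = 2795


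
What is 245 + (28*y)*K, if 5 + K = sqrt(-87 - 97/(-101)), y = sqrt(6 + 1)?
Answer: 245 + 28*sqrt(7)*(-505 + I*sqrt(877690))/101 ≈ -125.41 + 687.16*I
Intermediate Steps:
y = sqrt(7) ≈ 2.6458
K = -5 + I*sqrt(877690)/101 (K = -5 + sqrt(-87 - 97/(-101)) = -5 + sqrt(-87 - 97*(-1/101)) = -5 + sqrt(-87 + 97/101) = -5 + sqrt(-8690/101) = -5 + I*sqrt(877690)/101 ≈ -5.0 + 9.2758*I)
245 + (28*y)*K = 245 + (28*sqrt(7))*(-5 + I*sqrt(877690)/101) = 245 + 28*sqrt(7)*(-5 + I*sqrt(877690)/101)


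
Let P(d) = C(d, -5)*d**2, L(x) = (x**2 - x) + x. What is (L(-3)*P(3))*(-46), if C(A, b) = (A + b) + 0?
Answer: 7452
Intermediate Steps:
C(A, b) = A + b
L(x) = x**2
P(d) = d**2*(-5 + d) (P(d) = (d - 5)*d**2 = (-5 + d)*d**2 = d**2*(-5 + d))
(L(-3)*P(3))*(-46) = ((-3)**2*(3**2*(-5 + 3)))*(-46) = (9*(9*(-2)))*(-46) = (9*(-18))*(-46) = -162*(-46) = 7452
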